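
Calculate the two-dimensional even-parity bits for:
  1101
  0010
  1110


Row parities: 111
Column parities: 0001

Row P: 111, Col P: 0001, Corner: 1


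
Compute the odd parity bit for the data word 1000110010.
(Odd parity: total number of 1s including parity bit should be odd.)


Number of 1s in data: 4
Parity bit: 1

1


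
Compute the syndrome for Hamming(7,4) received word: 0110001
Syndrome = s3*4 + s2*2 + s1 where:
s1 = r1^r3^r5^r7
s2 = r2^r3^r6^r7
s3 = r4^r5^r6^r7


s1=0, s2=1, s3=1

Syndrome = 6 (error at position 6)


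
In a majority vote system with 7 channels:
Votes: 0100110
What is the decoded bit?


Ones: 3 out of 7
Threshold: 4

0 (3/7 voted 1)


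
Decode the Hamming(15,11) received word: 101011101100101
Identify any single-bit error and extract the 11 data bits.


Syndrome = 7: error at position 7

Data: 11101100101 (corrected bit 7)


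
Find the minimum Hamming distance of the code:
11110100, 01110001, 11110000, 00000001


Comparing all pairs, minimum distance: 1
Can detect 0 errors, correct 0 errors

1


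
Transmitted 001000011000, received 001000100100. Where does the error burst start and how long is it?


XOR: 000000111100

Burst at position 6, length 4


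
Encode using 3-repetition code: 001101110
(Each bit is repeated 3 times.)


Each bit -> 3 copies

000000111111000111111111000


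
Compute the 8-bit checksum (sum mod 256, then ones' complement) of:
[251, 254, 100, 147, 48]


Sum = 800 mod 256 = 32
Complement = 223

223


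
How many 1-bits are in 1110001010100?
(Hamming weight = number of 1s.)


Counting 1s in 1110001010100

6


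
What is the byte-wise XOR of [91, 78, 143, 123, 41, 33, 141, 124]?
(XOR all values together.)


XOR chain: 91 ^ 78 ^ 143 ^ 123 ^ 41 ^ 33 ^ 141 ^ 124 = 24

24


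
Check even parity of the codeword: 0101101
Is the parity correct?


Number of 1s: 4

Yes, parity is correct (4 ones)


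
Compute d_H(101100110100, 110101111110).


XOR: 011001001010
Count of 1s: 5

5


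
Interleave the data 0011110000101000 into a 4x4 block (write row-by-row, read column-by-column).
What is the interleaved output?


Matrix:
  0011
  1100
  0010
  1000
Read columns: 0101010010101000

0101010010101000


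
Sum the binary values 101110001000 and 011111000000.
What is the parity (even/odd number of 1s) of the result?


101110001000 = 2952
011111000000 = 1984
Sum = 4936 = 1001101001000
1s count = 5

odd parity (5 ones in 1001101001000)


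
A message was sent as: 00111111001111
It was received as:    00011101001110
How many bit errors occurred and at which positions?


XOR: 00100010000001

3 error(s) at position(s): 2, 6, 13


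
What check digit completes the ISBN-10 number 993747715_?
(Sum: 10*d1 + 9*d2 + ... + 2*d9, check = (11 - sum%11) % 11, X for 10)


Weighted sum: 344
344 mod 11 = 3

Check digit: 8


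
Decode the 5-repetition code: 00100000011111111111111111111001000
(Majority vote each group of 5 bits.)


Groups: 00100, 00001, 11111, 11111, 11111, 11110, 01000
Majority votes: 0011110

0011110


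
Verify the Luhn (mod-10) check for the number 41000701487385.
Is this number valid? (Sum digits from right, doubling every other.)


Luhn sum = 53
53 mod 10 = 3

Invalid (Luhn sum mod 10 = 3)


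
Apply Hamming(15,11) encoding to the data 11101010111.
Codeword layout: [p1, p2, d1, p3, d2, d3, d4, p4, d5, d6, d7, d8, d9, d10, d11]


Parity bits: p1=0, p2=1, p3=1, p4=1

011111011010111


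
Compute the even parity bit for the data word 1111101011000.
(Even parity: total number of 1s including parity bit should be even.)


Number of 1s in data: 8
Parity bit: 0

0


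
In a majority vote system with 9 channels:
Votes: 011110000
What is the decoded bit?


Ones: 4 out of 9
Threshold: 5

0 (4/9 voted 1)


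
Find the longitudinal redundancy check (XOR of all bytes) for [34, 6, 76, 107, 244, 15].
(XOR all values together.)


XOR chain: 34 ^ 6 ^ 76 ^ 107 ^ 244 ^ 15 = 248

248


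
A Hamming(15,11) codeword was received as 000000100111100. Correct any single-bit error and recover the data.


Syndrome = 7: error at position 7

Data: 00000111100 (corrected bit 7)


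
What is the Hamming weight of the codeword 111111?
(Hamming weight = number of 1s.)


Counting 1s in 111111

6


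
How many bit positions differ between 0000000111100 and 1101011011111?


XOR: 1101011100011
Count of 1s: 8

8


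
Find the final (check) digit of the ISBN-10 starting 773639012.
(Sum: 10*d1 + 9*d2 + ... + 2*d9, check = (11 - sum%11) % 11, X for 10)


Weighted sum: 269
269 mod 11 = 5

Check digit: 6


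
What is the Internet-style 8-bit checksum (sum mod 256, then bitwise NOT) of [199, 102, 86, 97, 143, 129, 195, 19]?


Sum = 970 mod 256 = 202
Complement = 53

53


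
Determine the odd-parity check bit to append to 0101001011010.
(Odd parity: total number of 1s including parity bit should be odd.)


Number of 1s in data: 6
Parity bit: 1

1


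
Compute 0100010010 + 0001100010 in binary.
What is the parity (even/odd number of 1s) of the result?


0100010010 = 274
0001100010 = 98
Sum = 372 = 101110100
1s count = 5

odd parity (5 ones in 101110100)


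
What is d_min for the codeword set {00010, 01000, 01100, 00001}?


Comparing all pairs, minimum distance: 1
Can detect 0 errors, correct 0 errors

1


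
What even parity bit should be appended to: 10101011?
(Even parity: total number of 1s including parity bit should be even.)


Number of 1s in data: 5
Parity bit: 1

1


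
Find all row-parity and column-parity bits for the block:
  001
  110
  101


Row parities: 100
Column parities: 010

Row P: 100, Col P: 010, Corner: 1


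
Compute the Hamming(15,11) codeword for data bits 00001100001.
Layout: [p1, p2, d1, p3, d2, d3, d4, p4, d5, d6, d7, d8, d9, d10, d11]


Parity bits: p1=0, p2=0, p3=1, p4=1

000100011100001


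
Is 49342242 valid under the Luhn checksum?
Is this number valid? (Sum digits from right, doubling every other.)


Luhn sum = 43
43 mod 10 = 3

Invalid (Luhn sum mod 10 = 3)


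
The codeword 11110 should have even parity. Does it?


Number of 1s: 4

Yes, parity is correct (4 ones)


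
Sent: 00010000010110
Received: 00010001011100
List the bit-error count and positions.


XOR: 00000001001010

3 error(s) at position(s): 7, 10, 12


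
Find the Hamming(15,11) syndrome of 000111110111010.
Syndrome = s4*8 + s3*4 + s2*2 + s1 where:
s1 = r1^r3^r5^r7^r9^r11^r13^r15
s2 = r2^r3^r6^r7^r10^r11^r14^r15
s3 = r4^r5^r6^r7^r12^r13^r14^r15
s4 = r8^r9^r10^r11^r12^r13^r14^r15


s1=1, s2=1, s3=0, s4=1

Syndrome = 11 (error at position 11)


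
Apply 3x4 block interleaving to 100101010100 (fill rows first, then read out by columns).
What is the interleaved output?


Matrix:
  1001
  0101
  0100
Read columns: 100011000110

100011000110


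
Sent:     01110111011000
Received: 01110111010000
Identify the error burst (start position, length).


XOR: 00000000001000

Burst at position 10, length 1


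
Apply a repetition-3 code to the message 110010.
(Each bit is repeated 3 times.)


Each bit -> 3 copies

111111000000111000


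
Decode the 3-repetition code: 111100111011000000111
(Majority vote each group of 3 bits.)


Groups: 111, 100, 111, 011, 000, 000, 111
Majority votes: 1011001

1011001


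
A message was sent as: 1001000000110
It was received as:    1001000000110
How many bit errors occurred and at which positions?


XOR: 0000000000000

0 errors (received matches sent)


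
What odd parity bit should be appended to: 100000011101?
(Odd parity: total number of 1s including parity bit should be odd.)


Number of 1s in data: 5
Parity bit: 0

0


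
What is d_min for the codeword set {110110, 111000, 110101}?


Comparing all pairs, minimum distance: 2
Can detect 1 errors, correct 0 errors

2


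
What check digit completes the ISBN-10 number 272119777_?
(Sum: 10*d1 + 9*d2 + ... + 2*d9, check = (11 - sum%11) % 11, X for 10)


Weighted sum: 220
220 mod 11 = 0

Check digit: 0


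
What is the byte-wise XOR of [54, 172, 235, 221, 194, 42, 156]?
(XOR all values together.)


XOR chain: 54 ^ 172 ^ 235 ^ 221 ^ 194 ^ 42 ^ 156 = 216

216


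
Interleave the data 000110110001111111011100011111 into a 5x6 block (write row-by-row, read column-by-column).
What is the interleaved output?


Matrix:
  000110
  110001
  111111
  011100
  011111
Read columns: 011000111100111101111010101101

011000111100111101111010101101


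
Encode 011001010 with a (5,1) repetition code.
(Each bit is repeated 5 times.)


Each bit -> 5 copies

000001111111111000000000011111000001111100000


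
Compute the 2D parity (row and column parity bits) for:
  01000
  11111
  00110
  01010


Row parities: 1100
Column parities: 11011

Row P: 1100, Col P: 11011, Corner: 0


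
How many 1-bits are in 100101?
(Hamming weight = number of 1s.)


Counting 1s in 100101

3


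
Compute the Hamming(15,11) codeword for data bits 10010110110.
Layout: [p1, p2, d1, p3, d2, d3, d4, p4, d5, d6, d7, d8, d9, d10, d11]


Parity bits: p1=0, p2=1, p3=1, p4=0

011100100110110


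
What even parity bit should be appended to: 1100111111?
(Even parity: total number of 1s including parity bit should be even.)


Number of 1s in data: 8
Parity bit: 0

0


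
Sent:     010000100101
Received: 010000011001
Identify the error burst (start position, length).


XOR: 000000111100

Burst at position 6, length 4


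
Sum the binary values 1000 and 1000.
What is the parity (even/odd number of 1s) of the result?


1000 = 8
1000 = 8
Sum = 16 = 10000
1s count = 1

odd parity (1 ones in 10000)


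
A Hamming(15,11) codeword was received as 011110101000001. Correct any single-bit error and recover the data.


Syndrome = 1: error at position 1

Data: 11011000001 (corrected bit 1)


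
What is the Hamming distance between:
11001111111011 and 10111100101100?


XOR: 01110011010111
Count of 1s: 9

9


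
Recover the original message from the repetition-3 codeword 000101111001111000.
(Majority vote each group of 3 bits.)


Groups: 000, 101, 111, 001, 111, 000
Majority votes: 011010

011010


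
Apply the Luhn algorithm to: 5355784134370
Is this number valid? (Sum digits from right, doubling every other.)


Luhn sum = 56
56 mod 10 = 6

Invalid (Luhn sum mod 10 = 6)


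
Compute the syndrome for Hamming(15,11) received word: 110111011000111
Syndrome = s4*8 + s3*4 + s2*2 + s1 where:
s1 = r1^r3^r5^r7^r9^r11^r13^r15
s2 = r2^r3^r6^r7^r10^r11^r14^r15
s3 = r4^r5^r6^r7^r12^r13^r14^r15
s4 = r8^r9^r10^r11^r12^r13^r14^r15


s1=1, s2=0, s3=0, s4=1

Syndrome = 9 (error at position 9)


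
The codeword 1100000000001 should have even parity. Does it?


Number of 1s: 3

No, parity error (3 ones)


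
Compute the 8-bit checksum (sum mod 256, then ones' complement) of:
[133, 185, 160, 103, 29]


Sum = 610 mod 256 = 98
Complement = 157

157


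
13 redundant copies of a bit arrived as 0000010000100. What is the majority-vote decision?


Ones: 2 out of 13
Threshold: 7

0 (2/13 voted 1)


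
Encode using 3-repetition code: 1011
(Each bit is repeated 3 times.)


Each bit -> 3 copies

111000111111


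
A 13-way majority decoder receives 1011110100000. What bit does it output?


Ones: 6 out of 13
Threshold: 7

0 (6/13 voted 1)


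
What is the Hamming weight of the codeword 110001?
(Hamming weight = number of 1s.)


Counting 1s in 110001

3


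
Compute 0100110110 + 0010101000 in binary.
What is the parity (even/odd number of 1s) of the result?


0100110110 = 310
0010101000 = 168
Sum = 478 = 111011110
1s count = 7

odd parity (7 ones in 111011110)


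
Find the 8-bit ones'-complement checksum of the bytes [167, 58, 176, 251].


Sum = 652 mod 256 = 140
Complement = 115

115


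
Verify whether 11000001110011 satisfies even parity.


Number of 1s: 7

No, parity error (7 ones)


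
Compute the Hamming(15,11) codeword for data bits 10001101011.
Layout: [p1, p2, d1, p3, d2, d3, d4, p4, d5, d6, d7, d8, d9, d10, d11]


Parity bits: p1=1, p2=0, p3=1, p4=1

101100011101011


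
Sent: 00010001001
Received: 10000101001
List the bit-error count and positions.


XOR: 10010100000

3 error(s) at position(s): 0, 3, 5


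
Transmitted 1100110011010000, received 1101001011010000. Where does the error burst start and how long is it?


XOR: 0001111000000000

Burst at position 3, length 4


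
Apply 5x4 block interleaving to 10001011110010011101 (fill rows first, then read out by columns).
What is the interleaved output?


Matrix:
  1000
  1011
  1100
  1001
  1101
Read columns: 11111001010100001011

11111001010100001011


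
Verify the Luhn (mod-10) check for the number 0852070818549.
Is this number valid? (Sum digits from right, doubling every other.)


Luhn sum = 58
58 mod 10 = 8

Invalid (Luhn sum mod 10 = 8)


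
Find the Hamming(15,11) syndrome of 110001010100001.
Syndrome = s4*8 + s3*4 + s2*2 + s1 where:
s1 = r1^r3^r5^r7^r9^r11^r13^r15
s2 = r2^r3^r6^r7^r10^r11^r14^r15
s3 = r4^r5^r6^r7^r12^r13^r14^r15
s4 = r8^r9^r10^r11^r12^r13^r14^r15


s1=0, s2=0, s3=0, s4=1

Syndrome = 8 (error at position 8)


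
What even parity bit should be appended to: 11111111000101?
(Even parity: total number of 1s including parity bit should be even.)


Number of 1s in data: 10
Parity bit: 0

0


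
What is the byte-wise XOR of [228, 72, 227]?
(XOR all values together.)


XOR chain: 228 ^ 72 ^ 227 = 79

79


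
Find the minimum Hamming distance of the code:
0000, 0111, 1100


Comparing all pairs, minimum distance: 2
Can detect 1 errors, correct 0 errors

2


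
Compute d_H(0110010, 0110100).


XOR: 0000110
Count of 1s: 2

2


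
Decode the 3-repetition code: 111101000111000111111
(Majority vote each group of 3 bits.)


Groups: 111, 101, 000, 111, 000, 111, 111
Majority votes: 1101011

1101011


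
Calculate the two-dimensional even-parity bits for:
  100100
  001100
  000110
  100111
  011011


Row parities: 00000
Column parities: 010010

Row P: 00000, Col P: 010010, Corner: 0


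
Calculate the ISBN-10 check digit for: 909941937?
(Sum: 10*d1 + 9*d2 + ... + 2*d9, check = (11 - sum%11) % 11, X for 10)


Weighted sum: 313
313 mod 11 = 5

Check digit: 6


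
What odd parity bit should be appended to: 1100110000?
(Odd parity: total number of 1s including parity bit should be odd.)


Number of 1s in data: 4
Parity bit: 1

1


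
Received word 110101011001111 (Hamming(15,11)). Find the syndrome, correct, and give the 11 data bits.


Syndrome = 0: no error detected

Data: 00101001111 (no errors)


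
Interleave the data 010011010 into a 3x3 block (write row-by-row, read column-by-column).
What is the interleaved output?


Matrix:
  010
  011
  010
Read columns: 000111010

000111010


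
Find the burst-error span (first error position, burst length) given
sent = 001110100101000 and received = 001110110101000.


XOR: 000000010000000

Burst at position 7, length 1


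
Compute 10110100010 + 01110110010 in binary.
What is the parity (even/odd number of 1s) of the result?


10110100010 = 1442
01110110010 = 946
Sum = 2388 = 100101010100
1s count = 5

odd parity (5 ones in 100101010100)


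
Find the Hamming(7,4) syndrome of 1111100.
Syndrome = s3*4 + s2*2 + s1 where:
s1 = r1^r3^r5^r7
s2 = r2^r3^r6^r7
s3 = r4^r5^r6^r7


s1=1, s2=0, s3=0

Syndrome = 1 (error at position 1)


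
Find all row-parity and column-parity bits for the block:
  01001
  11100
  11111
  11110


Row parities: 0110
Column parities: 10100

Row P: 0110, Col P: 10100, Corner: 0


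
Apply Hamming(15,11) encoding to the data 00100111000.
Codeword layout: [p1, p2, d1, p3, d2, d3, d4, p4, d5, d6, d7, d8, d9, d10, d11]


Parity bits: p1=1, p2=1, p3=0, p4=1

110001010111000


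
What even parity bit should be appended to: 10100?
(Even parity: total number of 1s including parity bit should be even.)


Number of 1s in data: 2
Parity bit: 0

0


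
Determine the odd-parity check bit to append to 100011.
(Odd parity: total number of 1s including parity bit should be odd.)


Number of 1s in data: 3
Parity bit: 0

0


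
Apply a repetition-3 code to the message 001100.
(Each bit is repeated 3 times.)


Each bit -> 3 copies

000000111111000000


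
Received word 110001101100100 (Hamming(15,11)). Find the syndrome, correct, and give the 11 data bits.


Syndrome = 12: error at position 12

Data: 00111101100 (corrected bit 12)


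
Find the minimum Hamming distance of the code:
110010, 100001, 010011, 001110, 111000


Comparing all pairs, minimum distance: 2
Can detect 1 errors, correct 0 errors

2


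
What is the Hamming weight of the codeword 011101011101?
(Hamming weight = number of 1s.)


Counting 1s in 011101011101

8


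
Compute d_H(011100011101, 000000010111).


XOR: 011100001010
Count of 1s: 5

5


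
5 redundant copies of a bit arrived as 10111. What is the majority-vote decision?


Ones: 4 out of 5
Threshold: 3

1 (4/5 voted 1)


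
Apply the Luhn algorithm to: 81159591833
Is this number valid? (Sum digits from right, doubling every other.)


Luhn sum = 50
50 mod 10 = 0

Valid (Luhn sum mod 10 = 0)


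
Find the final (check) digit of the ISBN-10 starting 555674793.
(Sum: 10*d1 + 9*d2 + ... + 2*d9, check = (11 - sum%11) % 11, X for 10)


Weighted sum: 300
300 mod 11 = 3

Check digit: 8


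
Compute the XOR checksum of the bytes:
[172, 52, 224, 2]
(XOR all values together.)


XOR chain: 172 ^ 52 ^ 224 ^ 2 = 122

122


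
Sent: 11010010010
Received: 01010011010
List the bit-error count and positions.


XOR: 10000001000

2 error(s) at position(s): 0, 7


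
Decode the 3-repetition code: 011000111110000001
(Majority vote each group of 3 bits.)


Groups: 011, 000, 111, 110, 000, 001
Majority votes: 101100

101100


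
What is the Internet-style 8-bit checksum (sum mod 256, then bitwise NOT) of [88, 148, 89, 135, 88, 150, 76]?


Sum = 774 mod 256 = 6
Complement = 249

249


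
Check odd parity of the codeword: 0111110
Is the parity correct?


Number of 1s: 5

Yes, parity is correct (5 ones)


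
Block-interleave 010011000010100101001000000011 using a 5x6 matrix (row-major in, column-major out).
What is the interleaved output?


Matrix:
  010011
  000010
  100101
  001000
  000011
Read columns: 001001000000010001001100110101

001001000000010001001100110101


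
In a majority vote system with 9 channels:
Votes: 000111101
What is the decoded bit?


Ones: 5 out of 9
Threshold: 5

1 (5/9 voted 1)


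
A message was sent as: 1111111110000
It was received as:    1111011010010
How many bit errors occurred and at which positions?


XOR: 0000100100010

3 error(s) at position(s): 4, 7, 11


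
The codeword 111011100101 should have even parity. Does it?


Number of 1s: 8

Yes, parity is correct (8 ones)


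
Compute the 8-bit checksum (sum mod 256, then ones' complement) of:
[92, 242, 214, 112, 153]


Sum = 813 mod 256 = 45
Complement = 210

210


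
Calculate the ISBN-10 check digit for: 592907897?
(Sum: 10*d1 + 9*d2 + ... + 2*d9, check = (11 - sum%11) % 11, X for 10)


Weighted sum: 318
318 mod 11 = 10

Check digit: 1


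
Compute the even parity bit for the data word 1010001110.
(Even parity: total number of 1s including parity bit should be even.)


Number of 1s in data: 5
Parity bit: 1

1


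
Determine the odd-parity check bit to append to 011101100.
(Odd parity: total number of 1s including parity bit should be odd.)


Number of 1s in data: 5
Parity bit: 0

0


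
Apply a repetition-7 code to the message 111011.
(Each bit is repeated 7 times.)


Each bit -> 7 copies

111111111111111111111000000011111111111111


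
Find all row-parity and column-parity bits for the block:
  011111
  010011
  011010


Row parities: 111
Column parities: 010110

Row P: 111, Col P: 010110, Corner: 1


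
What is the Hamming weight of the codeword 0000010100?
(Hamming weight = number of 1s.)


Counting 1s in 0000010100

2


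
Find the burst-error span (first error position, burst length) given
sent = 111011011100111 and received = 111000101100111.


XOR: 000011110000000

Burst at position 4, length 4


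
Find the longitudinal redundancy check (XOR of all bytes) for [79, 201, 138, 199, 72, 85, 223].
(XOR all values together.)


XOR chain: 79 ^ 201 ^ 138 ^ 199 ^ 72 ^ 85 ^ 223 = 9

9


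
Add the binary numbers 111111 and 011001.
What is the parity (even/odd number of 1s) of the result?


111111 = 63
011001 = 25
Sum = 88 = 1011000
1s count = 3

odd parity (3 ones in 1011000)


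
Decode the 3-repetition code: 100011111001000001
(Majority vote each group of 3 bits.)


Groups: 100, 011, 111, 001, 000, 001
Majority votes: 011000

011000


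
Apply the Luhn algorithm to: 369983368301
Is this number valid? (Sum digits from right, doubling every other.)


Luhn sum = 63
63 mod 10 = 3

Invalid (Luhn sum mod 10 = 3)


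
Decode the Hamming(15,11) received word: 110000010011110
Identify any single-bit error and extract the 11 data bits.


Syndrome = 15: error at position 15

Data: 00000011111 (corrected bit 15)


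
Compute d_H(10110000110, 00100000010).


XOR: 10010000100
Count of 1s: 3

3


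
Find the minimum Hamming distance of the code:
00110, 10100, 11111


Comparing all pairs, minimum distance: 2
Can detect 1 errors, correct 0 errors

2


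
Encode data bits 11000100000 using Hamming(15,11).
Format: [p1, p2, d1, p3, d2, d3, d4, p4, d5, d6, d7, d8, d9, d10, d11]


Parity bits: p1=0, p2=0, p3=1, p4=1

001110010100000


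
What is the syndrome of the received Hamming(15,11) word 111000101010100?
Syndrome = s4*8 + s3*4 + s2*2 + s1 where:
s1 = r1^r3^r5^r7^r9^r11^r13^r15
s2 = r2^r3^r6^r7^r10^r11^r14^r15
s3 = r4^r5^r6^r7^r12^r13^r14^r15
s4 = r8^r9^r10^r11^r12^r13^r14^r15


s1=0, s2=0, s3=0, s4=1

Syndrome = 8 (error at position 8)


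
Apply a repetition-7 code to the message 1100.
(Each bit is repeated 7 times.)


Each bit -> 7 copies

1111111111111100000000000000


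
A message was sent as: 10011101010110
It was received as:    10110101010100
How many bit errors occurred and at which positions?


XOR: 00101000000010

3 error(s) at position(s): 2, 4, 12


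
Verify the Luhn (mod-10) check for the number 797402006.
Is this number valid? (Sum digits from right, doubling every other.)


Luhn sum = 41
41 mod 10 = 1

Invalid (Luhn sum mod 10 = 1)


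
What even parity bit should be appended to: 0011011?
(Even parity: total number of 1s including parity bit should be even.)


Number of 1s in data: 4
Parity bit: 0

0


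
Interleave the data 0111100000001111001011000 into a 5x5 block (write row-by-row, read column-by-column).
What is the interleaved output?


Matrix:
  01111
  00000
  00111
  10010
  11000
Read columns: 0001110001101001011010100

0001110001101001011010100


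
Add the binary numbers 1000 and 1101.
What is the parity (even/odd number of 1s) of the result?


1000 = 8
1101 = 13
Sum = 21 = 10101
1s count = 3

odd parity (3 ones in 10101)


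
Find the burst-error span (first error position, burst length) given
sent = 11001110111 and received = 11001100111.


XOR: 00000010000

Burst at position 6, length 1


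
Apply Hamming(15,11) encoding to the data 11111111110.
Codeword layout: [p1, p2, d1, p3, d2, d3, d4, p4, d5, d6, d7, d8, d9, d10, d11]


Parity bits: p1=0, p2=0, p3=0, p4=0

001011101111110


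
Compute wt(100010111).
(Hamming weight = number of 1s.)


Counting 1s in 100010111

5


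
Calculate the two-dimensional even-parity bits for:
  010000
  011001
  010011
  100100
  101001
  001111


Row parities: 111010
Column parities: 011000

Row P: 111010, Col P: 011000, Corner: 0


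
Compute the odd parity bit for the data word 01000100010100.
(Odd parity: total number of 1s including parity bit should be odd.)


Number of 1s in data: 4
Parity bit: 1

1


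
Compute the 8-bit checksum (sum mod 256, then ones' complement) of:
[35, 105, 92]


Sum = 232 mod 256 = 232
Complement = 23

23


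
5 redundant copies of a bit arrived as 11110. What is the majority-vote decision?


Ones: 4 out of 5
Threshold: 3

1 (4/5 voted 1)


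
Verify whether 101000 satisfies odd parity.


Number of 1s: 2

No, parity error (2 ones)


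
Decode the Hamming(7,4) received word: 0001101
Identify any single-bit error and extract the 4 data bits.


Syndrome = 6: error at position 6

Data: 0111 (corrected bit 6)


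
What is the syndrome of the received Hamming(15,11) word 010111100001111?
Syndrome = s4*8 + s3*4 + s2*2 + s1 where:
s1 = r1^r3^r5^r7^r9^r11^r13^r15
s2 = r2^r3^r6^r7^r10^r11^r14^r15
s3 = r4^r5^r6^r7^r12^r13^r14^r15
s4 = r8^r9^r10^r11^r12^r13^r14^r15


s1=0, s2=1, s3=0, s4=0

Syndrome = 2 (error at position 2)


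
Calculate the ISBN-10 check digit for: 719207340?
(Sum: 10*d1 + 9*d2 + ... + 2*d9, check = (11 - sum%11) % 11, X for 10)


Weighted sum: 224
224 mod 11 = 4

Check digit: 7


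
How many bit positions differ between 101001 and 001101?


XOR: 100100
Count of 1s: 2

2


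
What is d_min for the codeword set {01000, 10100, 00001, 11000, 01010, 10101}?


Comparing all pairs, minimum distance: 1
Can detect 0 errors, correct 0 errors

1


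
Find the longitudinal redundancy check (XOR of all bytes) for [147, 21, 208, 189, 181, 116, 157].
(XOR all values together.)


XOR chain: 147 ^ 21 ^ 208 ^ 189 ^ 181 ^ 116 ^ 157 = 183

183


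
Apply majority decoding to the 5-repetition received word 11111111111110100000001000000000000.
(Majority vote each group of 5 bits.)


Groups: 11111, 11111, 11101, 00000, 00100, 00000, 00000
Majority votes: 1110000

1110000


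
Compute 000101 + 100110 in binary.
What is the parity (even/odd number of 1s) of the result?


000101 = 5
100110 = 38
Sum = 43 = 101011
1s count = 4

even parity (4 ones in 101011)


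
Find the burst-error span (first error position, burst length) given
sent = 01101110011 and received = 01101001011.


XOR: 00000111000

Burst at position 5, length 3


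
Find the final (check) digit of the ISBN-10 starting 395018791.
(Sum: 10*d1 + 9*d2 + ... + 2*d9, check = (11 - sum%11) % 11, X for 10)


Weighted sum: 254
254 mod 11 = 1

Check digit: X


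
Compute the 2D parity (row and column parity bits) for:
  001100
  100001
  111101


Row parities: 001
Column parities: 010000

Row P: 001, Col P: 010000, Corner: 1


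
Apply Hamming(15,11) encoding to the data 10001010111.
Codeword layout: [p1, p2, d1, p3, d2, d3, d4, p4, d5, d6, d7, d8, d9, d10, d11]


Parity bits: p1=1, p2=0, p3=1, p4=1

101100011010111


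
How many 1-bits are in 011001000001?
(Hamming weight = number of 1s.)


Counting 1s in 011001000001

4


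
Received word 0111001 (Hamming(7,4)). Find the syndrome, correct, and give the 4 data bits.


Syndrome = 2: error at position 2

Data: 1001 (corrected bit 2)


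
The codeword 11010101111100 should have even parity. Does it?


Number of 1s: 9

No, parity error (9 ones)


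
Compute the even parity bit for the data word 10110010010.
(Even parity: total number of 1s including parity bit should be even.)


Number of 1s in data: 5
Parity bit: 1

1


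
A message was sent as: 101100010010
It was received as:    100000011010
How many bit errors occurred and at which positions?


XOR: 001100001000

3 error(s) at position(s): 2, 3, 8


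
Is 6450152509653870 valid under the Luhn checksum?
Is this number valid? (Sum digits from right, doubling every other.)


Luhn sum = 60
60 mod 10 = 0

Valid (Luhn sum mod 10 = 0)


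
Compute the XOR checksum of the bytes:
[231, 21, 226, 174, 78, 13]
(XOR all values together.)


XOR chain: 231 ^ 21 ^ 226 ^ 174 ^ 78 ^ 13 = 253

253


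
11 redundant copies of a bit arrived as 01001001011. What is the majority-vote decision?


Ones: 5 out of 11
Threshold: 6

0 (5/11 voted 1)


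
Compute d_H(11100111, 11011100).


XOR: 00111011
Count of 1s: 5

5


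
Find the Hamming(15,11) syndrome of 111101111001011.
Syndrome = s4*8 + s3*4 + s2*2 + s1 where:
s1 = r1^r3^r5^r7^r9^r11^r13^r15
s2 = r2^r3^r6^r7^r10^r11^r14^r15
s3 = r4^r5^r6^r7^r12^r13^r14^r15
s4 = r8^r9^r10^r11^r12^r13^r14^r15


s1=1, s2=0, s3=0, s4=1

Syndrome = 9 (error at position 9)


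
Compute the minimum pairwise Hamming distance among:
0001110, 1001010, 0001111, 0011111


Comparing all pairs, minimum distance: 1
Can detect 0 errors, correct 0 errors

1


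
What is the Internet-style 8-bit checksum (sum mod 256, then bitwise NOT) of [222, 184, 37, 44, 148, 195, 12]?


Sum = 842 mod 256 = 74
Complement = 181

181


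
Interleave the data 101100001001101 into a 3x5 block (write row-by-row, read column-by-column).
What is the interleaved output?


Matrix:
  10110
  00010
  01101
Read columns: 100001101110001

100001101110001


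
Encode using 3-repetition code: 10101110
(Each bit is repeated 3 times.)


Each bit -> 3 copies

111000111000111111111000


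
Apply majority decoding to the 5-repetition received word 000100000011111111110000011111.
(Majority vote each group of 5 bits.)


Groups: 00010, 00000, 11111, 11111, 00000, 11111
Majority votes: 001101

001101


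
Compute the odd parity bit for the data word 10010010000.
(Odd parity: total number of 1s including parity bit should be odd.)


Number of 1s in data: 3
Parity bit: 0

0


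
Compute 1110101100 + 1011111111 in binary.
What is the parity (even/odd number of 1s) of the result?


1110101100 = 940
1011111111 = 767
Sum = 1707 = 11010101011
1s count = 7

odd parity (7 ones in 11010101011)


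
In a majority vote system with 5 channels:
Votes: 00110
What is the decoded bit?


Ones: 2 out of 5
Threshold: 3

0 (2/5 voted 1)


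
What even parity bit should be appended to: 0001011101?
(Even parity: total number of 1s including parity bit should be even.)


Number of 1s in data: 5
Parity bit: 1

1


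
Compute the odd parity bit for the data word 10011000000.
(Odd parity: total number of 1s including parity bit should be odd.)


Number of 1s in data: 3
Parity bit: 0

0


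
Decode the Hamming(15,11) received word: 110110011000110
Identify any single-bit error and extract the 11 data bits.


Syndrome = 0: no error detected

Data: 01001000110 (no errors)


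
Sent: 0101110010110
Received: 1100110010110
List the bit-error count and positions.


XOR: 1001000000000

2 error(s) at position(s): 0, 3


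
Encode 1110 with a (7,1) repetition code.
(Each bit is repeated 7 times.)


Each bit -> 7 copies

1111111111111111111110000000


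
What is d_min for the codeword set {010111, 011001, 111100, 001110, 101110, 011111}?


Comparing all pairs, minimum distance: 1
Can detect 0 errors, correct 0 errors

1


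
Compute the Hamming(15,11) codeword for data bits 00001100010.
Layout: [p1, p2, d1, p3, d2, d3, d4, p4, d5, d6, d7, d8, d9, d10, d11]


Parity bits: p1=1, p2=0, p3=1, p4=1

100100011100010


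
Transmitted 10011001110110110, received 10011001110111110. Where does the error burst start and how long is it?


XOR: 00000000000001000

Burst at position 13, length 1


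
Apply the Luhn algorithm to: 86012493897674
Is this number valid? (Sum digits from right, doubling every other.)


Luhn sum = 70
70 mod 10 = 0

Valid (Luhn sum mod 10 = 0)


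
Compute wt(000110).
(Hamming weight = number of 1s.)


Counting 1s in 000110

2


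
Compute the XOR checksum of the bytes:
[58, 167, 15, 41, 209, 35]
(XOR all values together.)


XOR chain: 58 ^ 167 ^ 15 ^ 41 ^ 209 ^ 35 = 73

73


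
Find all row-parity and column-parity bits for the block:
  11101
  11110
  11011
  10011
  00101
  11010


Row parities: 000101
Column parities: 10100

Row P: 000101, Col P: 10100, Corner: 0


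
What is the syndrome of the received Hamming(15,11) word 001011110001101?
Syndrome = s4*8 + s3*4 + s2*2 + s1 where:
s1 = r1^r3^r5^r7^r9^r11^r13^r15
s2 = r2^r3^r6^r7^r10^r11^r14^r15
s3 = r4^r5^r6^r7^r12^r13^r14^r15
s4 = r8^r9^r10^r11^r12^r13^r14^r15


s1=1, s2=0, s3=0, s4=0

Syndrome = 1 (error at position 1)


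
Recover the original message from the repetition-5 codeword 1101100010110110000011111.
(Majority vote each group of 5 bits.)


Groups: 11011, 00010, 11011, 00000, 11111
Majority votes: 10101

10101


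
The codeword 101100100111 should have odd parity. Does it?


Number of 1s: 7

Yes, parity is correct (7 ones)


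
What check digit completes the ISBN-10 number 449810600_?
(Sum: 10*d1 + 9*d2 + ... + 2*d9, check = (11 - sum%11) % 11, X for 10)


Weighted sum: 234
234 mod 11 = 3

Check digit: 8


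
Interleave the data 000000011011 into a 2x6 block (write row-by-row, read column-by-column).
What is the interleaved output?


Matrix:
  000000
  011011
Read columns: 000101000101

000101000101


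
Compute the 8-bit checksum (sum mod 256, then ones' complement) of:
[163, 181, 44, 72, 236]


Sum = 696 mod 256 = 184
Complement = 71

71


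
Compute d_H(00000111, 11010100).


XOR: 11010011
Count of 1s: 5

5


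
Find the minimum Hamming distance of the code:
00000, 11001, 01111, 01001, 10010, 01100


Comparing all pairs, minimum distance: 1
Can detect 0 errors, correct 0 errors

1


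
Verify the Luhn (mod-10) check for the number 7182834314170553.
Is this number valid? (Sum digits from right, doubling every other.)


Luhn sum = 60
60 mod 10 = 0

Valid (Luhn sum mod 10 = 0)


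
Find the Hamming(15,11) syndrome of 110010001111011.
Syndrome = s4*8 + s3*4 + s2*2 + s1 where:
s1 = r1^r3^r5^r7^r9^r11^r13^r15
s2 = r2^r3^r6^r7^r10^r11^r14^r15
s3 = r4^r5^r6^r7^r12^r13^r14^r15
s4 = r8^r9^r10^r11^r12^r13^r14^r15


s1=1, s2=1, s3=0, s4=0

Syndrome = 3 (error at position 3)


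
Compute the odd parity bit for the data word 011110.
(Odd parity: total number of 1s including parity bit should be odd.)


Number of 1s in data: 4
Parity bit: 1

1


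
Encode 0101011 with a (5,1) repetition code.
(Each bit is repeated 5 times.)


Each bit -> 5 copies

00000111110000011111000001111111111


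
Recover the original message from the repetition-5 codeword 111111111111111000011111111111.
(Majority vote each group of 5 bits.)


Groups: 11111, 11111, 11111, 00001, 11111, 11111
Majority votes: 111011

111011


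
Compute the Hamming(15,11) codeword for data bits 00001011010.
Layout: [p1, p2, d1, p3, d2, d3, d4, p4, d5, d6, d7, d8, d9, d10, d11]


Parity bits: p1=0, p2=0, p3=0, p4=0

000000001011010


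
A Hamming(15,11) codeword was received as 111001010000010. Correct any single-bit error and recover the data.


Syndrome = 0: no error detected

Data: 10100000010 (no errors)


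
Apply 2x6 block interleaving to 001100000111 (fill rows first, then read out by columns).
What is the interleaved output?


Matrix:
  001100
  000111
Read columns: 000010110101

000010110101


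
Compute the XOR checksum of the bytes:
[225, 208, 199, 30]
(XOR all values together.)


XOR chain: 225 ^ 208 ^ 199 ^ 30 = 232

232


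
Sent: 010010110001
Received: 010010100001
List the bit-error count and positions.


XOR: 000000010000

1 error(s) at position(s): 7


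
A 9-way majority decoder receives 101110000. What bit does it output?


Ones: 4 out of 9
Threshold: 5

0 (4/9 voted 1)


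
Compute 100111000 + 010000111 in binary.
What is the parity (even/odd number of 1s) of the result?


100111000 = 312
010000111 = 135
Sum = 447 = 110111111
1s count = 8

even parity (8 ones in 110111111)


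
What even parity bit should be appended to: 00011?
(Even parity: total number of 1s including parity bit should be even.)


Number of 1s in data: 2
Parity bit: 0

0


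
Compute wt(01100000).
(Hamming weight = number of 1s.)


Counting 1s in 01100000

2


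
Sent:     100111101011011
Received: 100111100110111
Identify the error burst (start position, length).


XOR: 000000001101100

Burst at position 8, length 5


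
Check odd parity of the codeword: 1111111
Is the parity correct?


Number of 1s: 7

Yes, parity is correct (7 ones)


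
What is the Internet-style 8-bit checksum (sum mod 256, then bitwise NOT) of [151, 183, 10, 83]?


Sum = 427 mod 256 = 171
Complement = 84

84


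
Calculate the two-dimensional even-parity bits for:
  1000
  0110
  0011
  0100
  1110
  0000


Row parities: 100110
Column parities: 0111

Row P: 100110, Col P: 0111, Corner: 1


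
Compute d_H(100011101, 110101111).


XOR: 010110010
Count of 1s: 4

4


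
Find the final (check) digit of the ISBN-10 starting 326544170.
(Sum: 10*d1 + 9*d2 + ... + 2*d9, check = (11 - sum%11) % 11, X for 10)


Weighted sum: 200
200 mod 11 = 2

Check digit: 9


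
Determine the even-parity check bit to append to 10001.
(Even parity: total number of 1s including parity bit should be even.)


Number of 1s in data: 2
Parity bit: 0

0


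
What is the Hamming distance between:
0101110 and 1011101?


XOR: 1110011
Count of 1s: 5

5


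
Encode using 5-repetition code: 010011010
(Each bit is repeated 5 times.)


Each bit -> 5 copies

000001111100000000001111111111000001111100000


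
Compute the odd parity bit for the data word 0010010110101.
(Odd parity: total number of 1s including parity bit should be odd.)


Number of 1s in data: 6
Parity bit: 1

1


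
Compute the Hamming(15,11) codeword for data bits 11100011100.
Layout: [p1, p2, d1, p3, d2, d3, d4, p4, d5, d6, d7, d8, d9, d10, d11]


Parity bits: p1=0, p2=1, p3=0, p4=1

011011010011100


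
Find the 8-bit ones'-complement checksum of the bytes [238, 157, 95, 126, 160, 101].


Sum = 877 mod 256 = 109
Complement = 146

146


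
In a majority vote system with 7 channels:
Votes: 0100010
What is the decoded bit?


Ones: 2 out of 7
Threshold: 4

0 (2/7 voted 1)


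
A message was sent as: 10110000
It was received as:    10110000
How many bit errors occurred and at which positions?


XOR: 00000000

0 errors (received matches sent)


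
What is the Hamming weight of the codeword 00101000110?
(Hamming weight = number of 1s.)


Counting 1s in 00101000110

4


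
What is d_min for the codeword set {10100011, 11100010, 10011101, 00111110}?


Comparing all pairs, minimum distance: 2
Can detect 1 errors, correct 0 errors

2


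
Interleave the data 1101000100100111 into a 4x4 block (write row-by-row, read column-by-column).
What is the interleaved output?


Matrix:
  1101
  0001
  0010
  0111
Read columns: 1000100100111101

1000100100111101


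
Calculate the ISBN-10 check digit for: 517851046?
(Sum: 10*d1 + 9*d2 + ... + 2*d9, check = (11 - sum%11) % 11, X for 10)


Weighted sum: 230
230 mod 11 = 10

Check digit: 1


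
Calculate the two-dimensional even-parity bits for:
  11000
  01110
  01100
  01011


Row parities: 0101
Column parities: 10001

Row P: 0101, Col P: 10001, Corner: 0


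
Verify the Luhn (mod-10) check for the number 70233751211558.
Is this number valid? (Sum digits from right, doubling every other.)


Luhn sum = 48
48 mod 10 = 8

Invalid (Luhn sum mod 10 = 8)


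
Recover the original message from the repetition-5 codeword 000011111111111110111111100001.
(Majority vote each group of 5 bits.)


Groups: 00001, 11111, 11111, 11011, 11111, 00001
Majority votes: 011110

011110
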